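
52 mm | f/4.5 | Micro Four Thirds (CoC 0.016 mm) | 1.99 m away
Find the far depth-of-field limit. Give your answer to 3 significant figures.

2.10 m

Hyperfocal distance H = f²/(N·c) + f = 52²/(4.5 × 0.016) + 52 = 2704/0.072 + 52 ≈ 37607.6 mm ≈ 37.61 m.
Far limit Df = s·(H − f)/(H − s) = 1990 × (37607.6 − 52) / (37607.6 − 1990) = 1990 × 37555.6 / 35617.6 ≈ 2098.3 mm ≈ 2.10 m.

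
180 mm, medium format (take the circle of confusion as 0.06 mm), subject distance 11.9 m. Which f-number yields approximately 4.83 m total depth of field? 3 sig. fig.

f/8.99

Write h = H − f = f²/(N·c). The thin-lens limits are Dn = s·h/(h + (s−f)) and Df = s·h/(h − (s−f)), so DoF = Df − Dn = 2·s·(s−f)·h / (h² − (s−f)²).
That is a quadratic in h: DoF·h² − 2·s·(s−f)·h − DoF·(s−f)² = 0 ⇒ h = (s−f)·(s + √(s² + DoF²)) / DoF = 11720 × (11900 + √(11900² + 4830²)) / 4830 = 11720 × (11900 + 12842.9) / 4830 ≈ 60039 mm.
Then N = f²/(c·h) = 180² / (0.06 × 60039) = 32400 / 3602.3 ≈ 8.99.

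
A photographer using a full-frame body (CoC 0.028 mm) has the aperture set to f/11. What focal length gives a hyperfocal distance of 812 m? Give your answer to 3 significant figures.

500 mm

From H = f²/(N·c) + f, with f ≪ H: f ≈ √(H·N·c) = √(812000 × 11 × 0.028) = √250096 ≈ 500.1 mm.
The +f correction barely moves this — solving exactly, f² + N·c·f − N·c·H = 0 ⇒ f = (−N·c + √((N·c)² + 4·N·c·H))/2 = (−0.308 + √1000384)/2 ≈ 499.94 mm, so f ≈ 500 mm.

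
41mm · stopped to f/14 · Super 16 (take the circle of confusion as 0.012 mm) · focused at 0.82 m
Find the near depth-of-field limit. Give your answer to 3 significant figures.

Hyperfocal distance H = f²/(N·c) + f = 41²/(14 × 0.012) + 41 = 1681/0.168 + 41 ≈ 10047.0 mm ≈ 10.05 m.
Near limit Dn = s·(H − f)/(H + s − 2f) = 820 × (10047.0 − 41) / (10047.0 + 820 − 2 × 41) = 820 × 10006.0 / 10785.0 ≈ 760.77 mm ≈ 0.761 m.

0.761 m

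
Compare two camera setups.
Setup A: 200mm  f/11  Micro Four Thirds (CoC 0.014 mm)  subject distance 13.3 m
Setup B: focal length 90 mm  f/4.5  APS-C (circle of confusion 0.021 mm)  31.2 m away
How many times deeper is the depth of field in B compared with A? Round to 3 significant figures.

Setup A: H = 200²/(11×0.014) + 200 ≈ 259940.3 mm; DoF = Df − Dn = 14006.4 − 12661.4 ≈ 1345.0 mm.
Setup B: H = 90²/(4.5×0.021) + 90 ≈ 85804.3 mm; DoF = Df − Dn = 48976 − 22892 ≈ 26084 mm.
Ratio = 26084 / 1345.0 ≈ 19.4.

19.4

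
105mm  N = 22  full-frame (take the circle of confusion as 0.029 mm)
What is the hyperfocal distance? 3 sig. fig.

Hyperfocal distance H = f²/(N·c) + f = 105²/(22 × 0.029) + 105 = 11025/0.638 + 105 ≈ 17385.6 mm ≈ 17.4 m.

17.4 m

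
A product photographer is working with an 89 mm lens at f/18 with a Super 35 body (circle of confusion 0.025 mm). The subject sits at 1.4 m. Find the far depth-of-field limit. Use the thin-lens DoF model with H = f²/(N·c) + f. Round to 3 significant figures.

1.51 m

Hyperfocal distance H = f²/(N·c) + f = 89²/(18 × 0.025) + 89 = 7921/0.45 + 89 ≈ 17691.2 mm ≈ 17.69 m.
Far limit Df = s·(H − f)/(H − s) = 1400 × (17691.2 − 89) / (17691.2 − 1400) = 1400 × 17602.2 / 16291.2 ≈ 1512.7 mm ≈ 1.51 m.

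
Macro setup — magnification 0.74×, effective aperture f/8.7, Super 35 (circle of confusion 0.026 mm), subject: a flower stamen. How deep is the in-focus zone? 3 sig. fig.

At magnification m, DoF ≈ 2·N_eff·c/m² = 2 × 8.7 × 0.026 / 0.74² = 0.4524 / 0.5476 ≈ 0.826 mm.

0.826 mm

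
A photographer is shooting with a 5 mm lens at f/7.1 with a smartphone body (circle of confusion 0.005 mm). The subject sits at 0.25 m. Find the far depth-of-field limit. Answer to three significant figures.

Hyperfocal distance H = f²/(N·c) + f = 5²/(7.1 × 0.005) + 5 = 25/0.0355 + 5 ≈ 709.2 mm ≈ 0.709 m.
Far limit Df = s·(H − f)/(H − s) = 250 × (709.2 − 5) / (709.2 − 250) = 250 × 704.2 / 459.2 ≈ 383.38 mm.

383 mm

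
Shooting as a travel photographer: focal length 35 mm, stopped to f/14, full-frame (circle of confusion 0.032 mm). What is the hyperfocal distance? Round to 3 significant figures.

2.77 m

Hyperfocal distance H = f²/(N·c) + f = 35²/(14 × 0.032) + 35 = 1225/0.448 + 35 ≈ 2769.4 mm ≈ 2.77 m.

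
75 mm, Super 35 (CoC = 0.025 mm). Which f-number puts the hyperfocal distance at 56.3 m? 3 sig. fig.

Rearrange H = f²/(N·c) + f for N: N = f² / ((H − f)·c).
N = 75² / ((56300 − 75) × 0.025) = 5625 / 1406 ≈ 4.

f/4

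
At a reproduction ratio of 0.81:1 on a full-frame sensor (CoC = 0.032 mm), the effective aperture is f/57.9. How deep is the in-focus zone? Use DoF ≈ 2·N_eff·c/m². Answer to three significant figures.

5.65 mm

At magnification m, DoF ≈ 2·N_eff·c/m² = 2 × 57.9 × 0.032 / 0.81² = 3.706 / 0.6561 ≈ 5.65 mm.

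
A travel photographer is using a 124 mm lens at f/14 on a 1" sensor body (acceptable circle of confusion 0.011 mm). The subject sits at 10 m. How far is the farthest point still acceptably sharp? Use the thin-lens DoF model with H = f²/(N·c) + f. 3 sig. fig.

Hyperfocal distance H = f²/(N·c) + f = 124²/(14 × 0.011) + 124 = 15376/0.154 + 124 ≈ 99968.2 mm ≈ 99.97 m.
Far limit Df = s·(H − f)/(H − s) = 10000 × (99968.2 − 124) / (99968.2 − 10000) = 10000 × 99844.2 / 89968.2 ≈ 11098 mm ≈ 11.1 m.

11.1 m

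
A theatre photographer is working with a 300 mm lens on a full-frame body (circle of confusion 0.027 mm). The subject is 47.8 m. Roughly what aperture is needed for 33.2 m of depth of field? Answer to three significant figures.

Write h = H − f = f²/(N·c). The thin-lens limits are Dn = s·h/(h + (s−f)) and Df = s·h/(h − (s−f)), so DoF = Df − Dn = 2·s·(s−f)·h / (h² − (s−f)²).
That is a quadratic in h: DoF·h² − 2·s·(s−f)·h − DoF·(s−f)² = 0 ⇒ h = (s−f)·(s + √(s² + DoF²)) / DoF = 47500 × (47800 + √(47800² + 33200²)) / 33200 = 47500 × (47800 + 58198.6) / 33200 ≈ 151655 mm.
Then N = f²/(c·h) = 300² / (0.027 × 151655) = 90000 / 4094.7 ≈ 22.

f/22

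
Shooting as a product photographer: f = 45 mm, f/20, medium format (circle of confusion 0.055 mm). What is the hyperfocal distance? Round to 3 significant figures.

1.89 m

Hyperfocal distance H = f²/(N·c) + f = 45²/(20 × 0.055) + 45 = 2025/1.1 + 45 ≈ 1885.9 mm ≈ 1.89 m.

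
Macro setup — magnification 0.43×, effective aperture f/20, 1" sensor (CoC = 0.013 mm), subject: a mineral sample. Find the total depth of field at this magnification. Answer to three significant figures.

At magnification m, DoF ≈ 2·N_eff·c/m² = 2 × 20 × 0.013 / 0.43² = 0.52 / 0.1849 ≈ 2.81 mm.

2.81 mm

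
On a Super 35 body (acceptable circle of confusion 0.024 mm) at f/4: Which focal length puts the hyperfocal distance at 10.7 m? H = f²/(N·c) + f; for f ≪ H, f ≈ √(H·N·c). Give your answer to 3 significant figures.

From H = f²/(N·c) + f, with f ≪ H: f ≈ √(H·N·c) = √(10700 × 4 × 0.024) = √1027.2 ≈ 32.05 mm.
Exact: f² + N·c·f − N·c·H = 0 ⇒ f = (−N·c + √((N·c)² + 4·N·c·H))/2 = (−0.096 + √4108.8)/2 ≈ 32.002 mm ≈ 32.0 mm.

32.0 mm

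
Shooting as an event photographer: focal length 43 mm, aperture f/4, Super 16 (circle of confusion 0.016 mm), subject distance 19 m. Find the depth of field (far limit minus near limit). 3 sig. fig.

Hyperfocal distance H = f²/(N·c) + f = 43²/(4 × 0.016) + 43 = 1849/0.064 + 43 ≈ 28933.6 mm ≈ 28.93 m.
Near limit Dn = s·(H − f)/(H + s − 2f) = 19000 × (28933.6 − 43) / (28933.6 + 19000 − 2 × 43) = 19000 × 28890.6 / 47847.6 ≈ 11472 mm.
Far limit Df = s·(H − f)/(H − s) = 19000 × (28933.6 − 43) / (28933.6 − 19000) = 19000 × 28890.6 / 9933.6 ≈ 55259 mm.
Depth of field = Df − Dn = 55259 − 11472 ≈ 43787 mm ≈ 43.8 m.

43.8 m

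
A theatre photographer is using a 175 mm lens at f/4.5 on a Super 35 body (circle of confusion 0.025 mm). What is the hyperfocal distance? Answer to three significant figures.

Hyperfocal distance H = f²/(N·c) + f = 175²/(4.5 × 0.025) + 175 = 30625/0.1125 + 175 ≈ 272397.2 mm ≈ 272 m.

272 m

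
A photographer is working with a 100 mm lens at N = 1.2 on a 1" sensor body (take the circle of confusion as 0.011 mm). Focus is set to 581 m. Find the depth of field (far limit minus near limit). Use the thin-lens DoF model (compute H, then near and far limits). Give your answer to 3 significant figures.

2160 m

Hyperfocal distance H = f²/(N·c) + f = 100²/(1.2 × 0.011) + 100 = 10000/0.0132 + 100 ≈ 757675.8 mm ≈ 757.7 m.
Near limit Dn = s·(H − f)/(H + s − 2f) = 581000 × (757675.8 − 100) / (757675.8 + 581000 − 2 × 100) = 581000 × 757575.8 / 1338475.8 ≈ 328845 mm.
Far limit Df = s·(H − f)/(H − s) = 581000 × (757675.8 − 100) / (757675.8 − 581000) = 581000 × 757575.8 / 176675.8 ≈ 2491295 mm.
Depth of field = Df − Dn = 2491295 − 328845 ≈ 2162450 mm ≈ 2160 m.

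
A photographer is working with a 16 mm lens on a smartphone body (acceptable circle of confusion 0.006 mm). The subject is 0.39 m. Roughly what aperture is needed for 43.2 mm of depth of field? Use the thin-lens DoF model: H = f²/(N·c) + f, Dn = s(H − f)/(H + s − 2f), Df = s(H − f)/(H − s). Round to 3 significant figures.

f/6.30

Write h = H − f = f²/(N·c). The thin-lens limits are Dn = s·h/(h + (s−f)) and Df = s·h/(h − (s−f)), so DoF = Df − Dn = 2·s·(s−f)·h / (h² − (s−f)²).
That is a quadratic in h: DoF·h² − 2·s·(s−f)·h − DoF·(s−f)² = 0 ⇒ h = (s−f)·(s + √(s² + DoF²)) / DoF = 374 × (390 + √(390² + 43.2²)) / 43.2 = 374 × (390 + 392.385) / 43.2 ≈ 6773.4 mm.
Then N = f²/(c·h) = 16² / (0.006 × 6773.4) = 256 / 40.641 ≈ 6.30.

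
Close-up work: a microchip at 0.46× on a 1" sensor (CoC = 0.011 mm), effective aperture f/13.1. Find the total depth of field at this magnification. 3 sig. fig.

1.36 mm

At magnification m, DoF ≈ 2·N_eff·c/m² = 2 × 13.1 × 0.011 / 0.46² = 0.2882 / 0.2116 ≈ 1.36 mm.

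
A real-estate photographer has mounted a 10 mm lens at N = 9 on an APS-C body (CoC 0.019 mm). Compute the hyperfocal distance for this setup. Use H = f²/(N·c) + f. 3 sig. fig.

Hyperfocal distance H = f²/(N·c) + f = 10²/(9 × 0.019) + 10 = 100/0.171 + 10 ≈ 594.8 mm ≈ 0.595 m.

0.595 m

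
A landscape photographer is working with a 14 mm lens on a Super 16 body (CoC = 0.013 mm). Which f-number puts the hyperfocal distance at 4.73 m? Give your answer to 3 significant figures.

f/3.20

Rearrange H = f²/(N·c) + f for N: N = f² / ((H − f)·c).
N = 14² / ((4730 − 14) × 0.013) = 196 / 61.31 ≈ 3.20.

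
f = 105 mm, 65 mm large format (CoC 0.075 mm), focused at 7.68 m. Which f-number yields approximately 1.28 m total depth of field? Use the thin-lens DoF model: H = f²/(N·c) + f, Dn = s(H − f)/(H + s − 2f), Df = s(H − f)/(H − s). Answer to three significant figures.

Write h = H − f = f²/(N·c). The thin-lens limits are Dn = s·h/(h + (s−f)) and Df = s·h/(h − (s−f)), so DoF = Df − Dn = 2·s·(s−f)·h / (h² − (s−f)²).
That is a quadratic in h: DoF·h² − 2·s·(s−f)·h − DoF·(s−f)² = 0 ⇒ h = (s−f)·(s + √(s² + DoF²)) / DoF = 7575 × (7680 + √(7680² + 1280²)) / 1280 = 7575 × (7680 + 7785.94) / 1280 ≈ 91527 mm.
Then N = f²/(c·h) = 105² / (0.075 × 91527) = 11025 / 6864.5 ≈ 1.61.

f/1.61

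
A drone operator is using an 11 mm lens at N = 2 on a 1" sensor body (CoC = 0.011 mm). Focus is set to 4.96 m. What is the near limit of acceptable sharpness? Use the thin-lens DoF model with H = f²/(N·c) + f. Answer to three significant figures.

2.61 m

Hyperfocal distance H = f²/(N·c) + f = 11²/(2 × 0.011) + 11 = 121/0.022 + 11 ≈ 5511.0 mm ≈ 5.511 m.
Near limit Dn = s·(H − f)/(H + s − 2f) = 4960 × (5511.0 − 11) / (5511.0 + 4960 − 2 × 11) = 4960 × 5500.0 / 10449.0 ≈ 2610.8 mm ≈ 2.61 m.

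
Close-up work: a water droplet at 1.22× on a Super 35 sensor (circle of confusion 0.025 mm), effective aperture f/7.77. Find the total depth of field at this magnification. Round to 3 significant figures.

At magnification m, DoF ≈ 2·N_eff·c/m² = 2 × 7.77 × 0.025 / 1.22² = 0.3885 / 1.488 ≈ 0.261 mm.

0.261 mm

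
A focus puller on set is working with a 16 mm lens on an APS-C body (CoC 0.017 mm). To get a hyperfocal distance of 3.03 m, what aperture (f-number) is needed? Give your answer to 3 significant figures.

f/5

Rearrange H = f²/(N·c) + f for N: N = f² / ((H − f)·c).
N = 16² / ((3030 − 16) × 0.017) = 256 / 51.24 ≈ 5.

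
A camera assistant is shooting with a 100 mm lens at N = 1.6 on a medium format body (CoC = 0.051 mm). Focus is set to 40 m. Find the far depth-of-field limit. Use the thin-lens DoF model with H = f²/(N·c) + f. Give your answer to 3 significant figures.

59.3 m

Hyperfocal distance H = f²/(N·c) + f = 100²/(1.6 × 0.051) + 100 = 10000/0.0816 + 100 ≈ 122649.0 mm ≈ 122.6 m.
Far limit Df = s·(H − f)/(H − s) = 40000 × (122649.0 − 100) / (122649.0 − 40000) = 40000 × 122549.0 / 82649.0 ≈ 59311 mm ≈ 59.3 m.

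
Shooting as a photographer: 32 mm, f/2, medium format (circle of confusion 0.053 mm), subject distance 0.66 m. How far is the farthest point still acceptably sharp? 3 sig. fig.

Hyperfocal distance H = f²/(N·c) + f = 32²/(2 × 0.053) + 32 = 1024/0.106 + 32 ≈ 9692.4 mm ≈ 9.692 m.
Far limit Df = s·(H − f)/(H − s) = 660 × (9692.4 − 32) / (9692.4 − 660) = 660 × 9660.4 / 9032.4 ≈ 705.89 mm ≈ 0.706 m.

0.706 m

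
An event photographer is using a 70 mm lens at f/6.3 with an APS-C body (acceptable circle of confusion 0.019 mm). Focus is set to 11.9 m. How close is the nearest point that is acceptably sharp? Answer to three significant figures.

9.23 m

Hyperfocal distance H = f²/(N·c) + f = 70²/(6.3 × 0.019) + 70 = 4900/0.1197 + 70 ≈ 41005.7 mm ≈ 41.01 m.
Near limit Dn = s·(H − f)/(H + s − 2f) = 11900 × (41005.7 − 70) / (41005.7 + 11900 − 2 × 70) = 11900 × 40935.7 / 52765.7 ≈ 9232.0 mm ≈ 9.23 m.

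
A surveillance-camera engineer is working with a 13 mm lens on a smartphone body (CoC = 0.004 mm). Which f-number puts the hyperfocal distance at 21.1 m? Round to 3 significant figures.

f/2.00

Rearrange H = f²/(N·c) + f for N: N = f² / ((H − f)·c).
N = 13² / ((21100 − 13) × 0.004) = 169 / 84.35 ≈ 2.00.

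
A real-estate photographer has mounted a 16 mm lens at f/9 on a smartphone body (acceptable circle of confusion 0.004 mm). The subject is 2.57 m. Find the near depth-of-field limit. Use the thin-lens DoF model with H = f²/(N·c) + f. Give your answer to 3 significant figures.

Hyperfocal distance H = f²/(N·c) + f = 16²/(9 × 0.004) + 16 = 256/0.036 + 16 ≈ 7127.1 mm ≈ 7.127 m.
Near limit Dn = s·(H − f)/(H + s − 2f) = 2570 × (7127.1 − 16) / (7127.1 + 2570 − 2 × 16) = 2570 × 7111.1 / 9665.1 ≈ 1890.9 mm ≈ 1.89 m.

1.89 m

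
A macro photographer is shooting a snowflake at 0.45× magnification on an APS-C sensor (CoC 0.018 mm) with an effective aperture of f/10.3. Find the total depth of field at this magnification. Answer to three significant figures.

At magnification m, DoF ≈ 2·N_eff·c/m² = 2 × 10.3 × 0.018 / 0.45² = 0.3708 / 0.2025 ≈ 1.83 mm.

1.83 mm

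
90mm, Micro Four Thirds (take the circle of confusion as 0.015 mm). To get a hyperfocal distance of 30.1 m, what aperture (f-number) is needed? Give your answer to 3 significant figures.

f/18

Rearrange H = f²/(N·c) + f for N: N = f² / ((H − f)·c).
N = 90² / ((30100 − 90) × 0.015) = 8100 / 450.1 ≈ 18.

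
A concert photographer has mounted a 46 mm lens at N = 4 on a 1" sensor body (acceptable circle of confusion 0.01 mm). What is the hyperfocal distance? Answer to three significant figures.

52.9 m

Hyperfocal distance H = f²/(N·c) + f = 46²/(4 × 0.01) + 46 = 2116/0.04 + 46 ≈ 52946.0 mm ≈ 52.9 m.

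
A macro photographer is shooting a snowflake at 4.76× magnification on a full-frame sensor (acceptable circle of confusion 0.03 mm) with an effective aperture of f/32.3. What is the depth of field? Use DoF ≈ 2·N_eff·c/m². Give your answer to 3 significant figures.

At magnification m, DoF ≈ 2·N_eff·c/m² = 2 × 32.3 × 0.03 / 4.76² = 1.938 / 22.66 ≈ 0.0855 mm.

0.0855 mm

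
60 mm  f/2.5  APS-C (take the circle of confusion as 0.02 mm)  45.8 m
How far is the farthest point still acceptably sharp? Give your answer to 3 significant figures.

126 m

Hyperfocal distance H = f²/(N·c) + f = 60²/(2.5 × 0.02) + 60 = 3600/0.05 + 60 ≈ 72060.0 mm ≈ 72.06 m.
Far limit Df = s·(H − f)/(H − s) = 45800 × (72060.0 − 60) / (72060.0 − 45800) = 45800 × 72000.0 / 26260.0 ≈ 125575 mm ≈ 126 m.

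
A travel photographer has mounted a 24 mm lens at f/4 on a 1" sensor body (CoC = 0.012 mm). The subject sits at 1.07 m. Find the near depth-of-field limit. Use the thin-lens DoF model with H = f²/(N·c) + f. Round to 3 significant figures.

0.984 m

Hyperfocal distance H = f²/(N·c) + f = 24²/(4 × 0.012) + 24 = 576/0.048 + 24 ≈ 12024.0 mm ≈ 12.02 m.
Near limit Dn = s·(H − f)/(H + s − 2f) = 1070 × (12024.0 − 24) / (12024.0 + 1070 − 2 × 24) = 1070 × 12000.0 / 13046.0 ≈ 984.21 mm ≈ 0.984 m.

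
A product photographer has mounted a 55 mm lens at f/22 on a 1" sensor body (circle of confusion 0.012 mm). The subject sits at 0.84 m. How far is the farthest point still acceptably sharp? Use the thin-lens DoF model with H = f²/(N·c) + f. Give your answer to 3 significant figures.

Hyperfocal distance H = f²/(N·c) + f = 55²/(22 × 0.012) + 55 = 3025/0.264 + 55 ≈ 11513.3 mm ≈ 11.51 m.
Far limit Df = s·(H − f)/(H − s) = 840 × (11513.3 − 55) / (11513.3 − 840) = 840 × 11458.3 / 10673.3 ≈ 901.78 mm ≈ 0.902 m.

0.902 m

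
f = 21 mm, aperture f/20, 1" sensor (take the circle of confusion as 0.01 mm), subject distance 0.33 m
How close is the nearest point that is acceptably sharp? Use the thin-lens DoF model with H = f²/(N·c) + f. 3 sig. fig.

289 mm

Hyperfocal distance H = f²/(N·c) + f = 21²/(20 × 0.01) + 21 = 441/0.2 + 21 ≈ 2226.0 mm ≈ 2.226 m.
Near limit Dn = s·(H − f)/(H + s − 2f) = 330 × (2226.0 − 21) / (2226.0 + 330 − 2 × 21) = 330 × 2205.0 / 2514.0 ≈ 289.44 mm.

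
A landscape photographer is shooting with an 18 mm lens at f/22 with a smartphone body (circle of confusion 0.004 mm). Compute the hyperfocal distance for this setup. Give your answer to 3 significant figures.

Hyperfocal distance H = f²/(N·c) + f = 18²/(22 × 0.004) + 18 = 324/0.088 + 18 ≈ 3699.8 mm ≈ 3.70 m.

3.70 m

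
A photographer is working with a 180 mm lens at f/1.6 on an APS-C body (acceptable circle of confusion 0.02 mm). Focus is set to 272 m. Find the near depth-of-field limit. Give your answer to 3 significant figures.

214 m

Hyperfocal distance H = f²/(N·c) + f = 180²/(1.6 × 0.02) + 180 = 32400/0.032 + 180 ≈ 1012680.0 mm ≈ 1013 m.
Near limit Dn = s·(H − f)/(H + s − 2f) = 272000 × (1012680.0 − 180) / (1012680.0 + 272000 − 2 × 180) = 272000 × 1012500.0 / 1284320.0 ≈ 214433 mm ≈ 214 m.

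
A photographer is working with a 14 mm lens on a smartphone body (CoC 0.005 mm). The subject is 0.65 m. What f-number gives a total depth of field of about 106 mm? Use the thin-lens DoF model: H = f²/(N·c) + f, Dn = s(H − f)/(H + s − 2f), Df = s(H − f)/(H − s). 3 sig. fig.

f/4.99

Write h = H − f = f²/(N·c). The thin-lens limits are Dn = s·h/(h + (s−f)) and Df = s·h/(h − (s−f)), so DoF = Df − Dn = 2·s·(s−f)·h / (h² − (s−f)²).
That is a quadratic in h: DoF·h² − 2·s·(s−f)·h − DoF·(s−f)² = 0 ⇒ h = (s−f)·(s + √(s² + DoF²)) / DoF = 636 × (650 + √(650² + 106²)) / 106 = 636 × (650 + 658.586) / 106 ≈ 7851.5 mm.
Then N = f²/(c·h) = 14² / (0.005 × 7851.5) = 196 / 39.258 ≈ 4.99.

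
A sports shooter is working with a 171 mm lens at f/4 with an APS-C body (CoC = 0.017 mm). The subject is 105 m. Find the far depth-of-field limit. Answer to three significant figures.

139 m

Hyperfocal distance H = f²/(N·c) + f = 171²/(4 × 0.017) + 171 = 29241/0.068 + 171 ≈ 430185.7 mm ≈ 430.2 m.
Far limit Df = s·(H − f)/(H − s) = 105000 × (430185.7 − 171) / (430185.7 − 105000) = 105000 × 430014.7 / 325185.7 ≈ 138848 mm ≈ 139 m.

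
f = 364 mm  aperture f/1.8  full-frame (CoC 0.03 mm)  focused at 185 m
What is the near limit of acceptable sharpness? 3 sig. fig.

172 m

Hyperfocal distance H = f²/(N·c) + f = 364²/(1.8 × 0.03) + 364 = 132496/0.054 + 364 ≈ 2453993.6 mm ≈ 2454 m.
Near limit Dn = s·(H − f)/(H + s − 2f) = 185000 × (2453993.6 − 364) / (2453993.6 + 185000 − 2 × 364) = 185000 × 2453629.6 / 2638265.6 ≈ 172053 mm ≈ 172 m.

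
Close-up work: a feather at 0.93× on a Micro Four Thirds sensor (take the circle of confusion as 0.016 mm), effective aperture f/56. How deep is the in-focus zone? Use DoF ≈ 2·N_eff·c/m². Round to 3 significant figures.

2.07 mm

At magnification m, DoF ≈ 2·N_eff·c/m² = 2 × 56 × 0.016 / 0.93² = 1.792 / 0.8649 ≈ 2.07 mm.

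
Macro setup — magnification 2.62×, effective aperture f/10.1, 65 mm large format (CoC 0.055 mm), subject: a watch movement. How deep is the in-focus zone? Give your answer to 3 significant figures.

0.162 mm

At magnification m, DoF ≈ 2·N_eff·c/m² = 2 × 10.1 × 0.055 / 2.62² = 1.111 / 6.864 ≈ 0.162 mm.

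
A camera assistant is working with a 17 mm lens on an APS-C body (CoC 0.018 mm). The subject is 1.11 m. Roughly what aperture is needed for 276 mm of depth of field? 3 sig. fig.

f/1.80

Write h = H − f = f²/(N·c). The thin-lens limits are Dn = s·h/(h + (s−f)) and Df = s·h/(h − (s−f)), so DoF = Df − Dn = 2·s·(s−f)·h / (h² − (s−f)²).
That is a quadratic in h: DoF·h² − 2·s·(s−f)·h − DoF·(s−f)² = 0 ⇒ h = (s−f)·(s + √(s² + DoF²)) / DoF = 1093 × (1110 + √(1110² + 276²)) / 276 = 1093 × (1110 + 1143.80) / 276 ≈ 8925.4 mm.
Then N = f²/(c·h) = 17² / (0.018 × 8925.4) = 289 / 160.66 ≈ 1.80.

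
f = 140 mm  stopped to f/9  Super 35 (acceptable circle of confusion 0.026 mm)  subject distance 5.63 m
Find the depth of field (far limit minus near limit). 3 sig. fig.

0.741 m

Hyperfocal distance H = f²/(N·c) + f = 140²/(9 × 0.026) + 140 = 19600/0.234 + 140 ≈ 83900.7 mm ≈ 83.90 m.
Near limit Dn = s·(H − f)/(H + s − 2f) = 5630 × (83900.7 − 140) / (83900.7 + 5630 − 2 × 140) = 5630 × 83760.7 / 89250.7 ≈ 5283.69 mm.
Far limit Df = s·(H − f)/(H − s) = 5630 × (83900.7 − 140) / (83900.7 − 5630) = 5630 × 83760.7 / 78270.7 ≈ 6024.89 mm.
Depth of field = Df − Dn = 6024.89 − 5283.69 ≈ 741.20 mm ≈ 0.741 m.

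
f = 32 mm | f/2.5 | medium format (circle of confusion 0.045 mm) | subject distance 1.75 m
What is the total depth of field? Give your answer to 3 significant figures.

0.685 m

Hyperfocal distance H = f²/(N·c) + f = 32²/(2.5 × 0.045) + 32 = 1024/0.1125 + 32 ≈ 9134.2 mm ≈ 9.134 m.
Near limit Dn = s·(H − f)/(H + s − 2f) = 1750 × (9134.2 − 32) / (9134.2 + 1750 − 2 × 32) = 1750 × 9102.2 / 10820.2 ≈ 1472.14 mm.
Far limit Df = s·(H − f)/(H − s) = 1750 × (9134.2 − 32) / (9134.2 − 1750) = 1750 × 9102.2 / 7384.2 ≈ 2157.15 mm.
Depth of field = Df − Dn = 2157.15 − 1472.14 ≈ 685.01 mm ≈ 0.685 m.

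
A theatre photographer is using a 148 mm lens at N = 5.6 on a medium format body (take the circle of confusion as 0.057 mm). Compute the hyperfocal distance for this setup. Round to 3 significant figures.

68.8 m

Hyperfocal distance H = f²/(N·c) + f = 148²/(5.6 × 0.057) + 148 = 21904/0.3192 + 148 ≈ 68769.6 mm ≈ 68.8 m.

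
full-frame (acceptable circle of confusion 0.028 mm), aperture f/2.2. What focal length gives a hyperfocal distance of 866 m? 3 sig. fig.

231 mm

From H = f²/(N·c) + f, with f ≪ H: f ≈ √(H·N·c) = √(866000 × 2.2 × 0.028) = √53346 ≈ 231.0 mm.
The +f correction barely moves this — solving exactly, f² + N·c·f − N·c·H = 0 ⇒ f = (−N·c + √((N·c)² + 4·N·c·H))/2 = (−0.0616 + √213382)/2 ≈ 230.94 mm, so f ≈ 231 mm.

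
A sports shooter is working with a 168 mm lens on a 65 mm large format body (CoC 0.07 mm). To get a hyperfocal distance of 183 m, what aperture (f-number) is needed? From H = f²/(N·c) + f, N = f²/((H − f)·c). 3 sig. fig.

f/2.21

Rearrange H = f²/(N·c) + f for N: N = f² / ((H − f)·c).
N = 168² / ((183000 − 168) × 0.07) = 28224 / 12798 ≈ 2.21.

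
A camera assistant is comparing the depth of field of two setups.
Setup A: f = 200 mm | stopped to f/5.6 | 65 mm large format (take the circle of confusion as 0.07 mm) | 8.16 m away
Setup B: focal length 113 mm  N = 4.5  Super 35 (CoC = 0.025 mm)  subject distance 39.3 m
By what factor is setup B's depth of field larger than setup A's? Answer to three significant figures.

24.1

Setup A: H = 200²/(5.6×0.07) + 200 ≈ 102240.8 mm; DoF = Df − Dn = 8850.4 − 7569.5 ≈ 1280.9 mm.
Setup B: H = 113²/(4.5×0.025) + 113 ≈ 113615.2 mm; DoF = Df − Dn = 60023 − 29214 ≈ 30809 mm.
Ratio = 30809 / 1280.9 ≈ 24.1.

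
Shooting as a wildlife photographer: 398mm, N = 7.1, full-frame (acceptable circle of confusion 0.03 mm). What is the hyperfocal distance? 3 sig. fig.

Hyperfocal distance H = f²/(N·c) + f = 398²/(7.1 × 0.03) + 398 = 158404/0.213 + 398 ≈ 744078.8 mm ≈ 744 m.

744 m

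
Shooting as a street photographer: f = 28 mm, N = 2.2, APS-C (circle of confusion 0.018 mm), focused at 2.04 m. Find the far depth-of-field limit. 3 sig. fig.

2.27 m

Hyperfocal distance H = f²/(N·c) + f = 28²/(2.2 × 0.018) + 28 = 784/0.0396 + 28 ≈ 19826.0 mm ≈ 19.83 m.
Far limit Df = s·(H − f)/(H − s) = 2040 × (19826.0 − 28) / (19826.0 − 2040) = 2040 × 19798.0 / 17786.0 ≈ 2270.8 mm ≈ 2.27 m.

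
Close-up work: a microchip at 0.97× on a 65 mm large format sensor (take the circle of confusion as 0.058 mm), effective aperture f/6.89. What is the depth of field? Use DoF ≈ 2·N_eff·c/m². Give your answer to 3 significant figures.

At magnification m, DoF ≈ 2·N_eff·c/m² = 2 × 6.89 × 0.058 / 0.97² = 0.7992 / 0.9409 ≈ 0.849 mm.

0.849 mm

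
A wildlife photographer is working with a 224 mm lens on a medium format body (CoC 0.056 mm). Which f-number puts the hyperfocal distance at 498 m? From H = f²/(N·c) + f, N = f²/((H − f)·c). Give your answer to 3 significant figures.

f/1.80

Rearrange H = f²/(N·c) + f for N: N = f² / ((H − f)·c).
N = 224² / ((498000 − 224) × 0.056) = 50176 / 27875 ≈ 1.80.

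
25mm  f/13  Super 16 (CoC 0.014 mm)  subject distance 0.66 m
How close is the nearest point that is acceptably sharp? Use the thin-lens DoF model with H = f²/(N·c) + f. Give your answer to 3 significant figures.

Hyperfocal distance H = f²/(N·c) + f = 25²/(13 × 0.014) + 25 = 625/0.182 + 25 ≈ 3459.1 mm ≈ 3.459 m.
Near limit Dn = s·(H − f)/(H + s − 2f) = 660 × (3459.1 − 25) / (3459.1 + 660 − 2 × 25) = 660 × 3434.1 / 4069.1 ≈ 557.00 mm ≈ 0.557 m.

0.557 m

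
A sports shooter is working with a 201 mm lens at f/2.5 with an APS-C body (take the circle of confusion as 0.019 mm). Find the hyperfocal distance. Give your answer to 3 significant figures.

851 m

Hyperfocal distance H = f²/(N·c) + f = 201²/(2.5 × 0.019) + 201 = 40401/0.0475 + 201 ≈ 850748.4 mm ≈ 851 m.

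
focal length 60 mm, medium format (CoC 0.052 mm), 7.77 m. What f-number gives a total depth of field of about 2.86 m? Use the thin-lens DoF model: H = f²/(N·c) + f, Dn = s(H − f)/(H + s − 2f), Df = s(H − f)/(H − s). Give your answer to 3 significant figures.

f/1.60

Write h = H − f = f²/(N·c). The thin-lens limits are Dn = s·h/(h + (s−f)) and Df = s·h/(h − (s−f)), so DoF = Df − Dn = 2·s·(s−f)·h / (h² − (s−f)²).
That is a quadratic in h: DoF·h² − 2·s·(s−f)·h − DoF·(s−f)² = 0 ⇒ h = (s−f)·(s + √(s² + DoF²)) / DoF = 7710 × (7770 + √(7770² + 2860²)) / 2860 = 7710 × (7770 + 8279.64) / 2860 ≈ 43267 mm.
Then N = f²/(c·h) = 60² / (0.052 × 43267) = 3600 / 2249.9 ≈ 1.60.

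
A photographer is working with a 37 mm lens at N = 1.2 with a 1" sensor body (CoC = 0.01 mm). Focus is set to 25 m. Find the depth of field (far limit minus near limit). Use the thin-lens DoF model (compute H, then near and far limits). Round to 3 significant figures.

Hyperfocal distance H = f²/(N·c) + f = 37²/(1.2 × 0.01) + 37 = 1369/0.012 + 37 ≈ 114120.3 mm ≈ 114.1 m.
Near limit Dn = s·(H − f)/(H + s − 2f) = 25000 × (114120.3 − 37) / (114120.3 + 25000 − 2 × 37) = 25000 × 114083.3 / 139046.3 ≈ 20512 mm.
Far limit Df = s·(H − f)/(H − s) = 25000 × (114120.3 − 37) / (114120.3 − 25000) = 25000 × 114083.3 / 89120.3 ≈ 32003 mm.
Depth of field = Df − Dn = 32003 − 20512 ≈ 11491 mm ≈ 11.5 m.

11.5 m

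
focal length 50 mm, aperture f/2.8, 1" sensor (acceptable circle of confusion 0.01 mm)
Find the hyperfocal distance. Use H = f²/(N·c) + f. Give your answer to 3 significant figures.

89.3 m

Hyperfocal distance H = f²/(N·c) + f = 50²/(2.8 × 0.01) + 50 = 2500/0.028 + 50 ≈ 89335.7 mm ≈ 89.3 m.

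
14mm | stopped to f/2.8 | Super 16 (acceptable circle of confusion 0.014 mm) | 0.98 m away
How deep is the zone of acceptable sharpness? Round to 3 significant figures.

Hyperfocal distance H = f²/(N·c) + f = 14²/(2.8 × 0.014) + 14 = 196/0.0392 + 14 ≈ 5014.0 mm ≈ 5.014 m.
Near limit Dn = s·(H − f)/(H + s − 2f) = 980 × (5014.0 − 14) / (5014.0 + 980 − 2 × 14) = 980 × 5000.0 / 5966.0 ≈ 821.32 mm.
Far limit Df = s·(H − f)/(H − s) = 980 × (5014.0 − 14) / (5014.0 − 980) = 980 × 5000.0 / 4034.0 ≈ 1214.68 mm.
Depth of field = Df − Dn = 1214.68 − 821.32 ≈ 393.36 mm.

393 mm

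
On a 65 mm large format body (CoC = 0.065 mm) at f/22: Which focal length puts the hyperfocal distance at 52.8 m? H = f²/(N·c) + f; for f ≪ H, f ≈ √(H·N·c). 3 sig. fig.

274 mm

From H = f²/(N·c) + f, with f ≪ H: f ≈ √(H·N·c) = √(52800 × 22 × 0.065) = √75504 ≈ 274.8 mm.
Exact: f² + N·c·f − N·c·H = 0 ⇒ f = (−N·c + √((N·c)² + 4·N·c·H))/2 = (−1.43 + √302018)/2 ≈ 274.07 mm ≈ 274 mm.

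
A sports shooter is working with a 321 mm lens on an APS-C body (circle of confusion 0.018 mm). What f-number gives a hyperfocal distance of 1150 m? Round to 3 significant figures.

Rearrange H = f²/(N·c) + f for N: N = f² / ((H − f)·c).
N = 321² / ((1150000 − 321) × 0.018) = 103041 / 20694 ≈ 4.98.

f/4.98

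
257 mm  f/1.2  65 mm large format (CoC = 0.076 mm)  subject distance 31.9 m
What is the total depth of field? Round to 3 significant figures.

2.79 m

Hyperfocal distance H = f²/(N·c) + f = 257²/(1.2 × 0.076) + 257 = 66049/0.0912 + 257 ≈ 724478.5 mm ≈ 724.5 m.
Near limit Dn = s·(H − f)/(H + s − 2f) = 31900 × (724478.5 − 257) / (724478.5 + 31900 − 2 × 257) = 31900 × 724221.5 / 755864.5 ≈ 30564.6 mm.
Far limit Df = s·(H − f)/(H − s) = 31900 × (724478.5 − 257) / (724478.5 − 31900) = 31900 × 724221.5 / 692578.5 ≈ 33357.5 mm.
Depth of field = Df − Dn = 33357.5 − 30564.6 ≈ 2792.9 mm ≈ 2.79 m.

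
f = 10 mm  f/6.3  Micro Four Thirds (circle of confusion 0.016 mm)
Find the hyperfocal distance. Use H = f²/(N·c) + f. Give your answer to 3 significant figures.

Hyperfocal distance H = f²/(N·c) + f = 10²/(6.3 × 0.016) + 10 = 100/0.1008 + 10 ≈ 1002.1 mm ≈ 1.00 m.

1.00 m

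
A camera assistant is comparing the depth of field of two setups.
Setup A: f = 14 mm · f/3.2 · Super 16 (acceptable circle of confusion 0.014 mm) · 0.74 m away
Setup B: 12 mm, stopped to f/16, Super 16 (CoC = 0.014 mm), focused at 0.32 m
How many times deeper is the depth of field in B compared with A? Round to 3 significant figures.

1.58

Setup A: H = 14²/(3.2×0.014) + 14 ≈ 4389.0 mm; DoF = Df − Dn = 887.23 − 634.68 ≈ 252.55 mm.
Setup B: H = 12²/(16×0.014) + 12 ≈ 654.9 mm; DoF = Df − Dn = 614.33 − 216.35 ≈ 397.98 mm.
Ratio = 397.98 / 252.55 ≈ 1.58.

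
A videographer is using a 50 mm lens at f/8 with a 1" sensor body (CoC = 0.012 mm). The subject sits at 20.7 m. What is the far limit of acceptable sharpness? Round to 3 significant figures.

100 m

Hyperfocal distance H = f²/(N·c) + f = 50²/(8 × 0.012) + 50 = 2500/0.096 + 50 ≈ 26091.7 mm ≈ 26.09 m.
Far limit Df = s·(H − f)/(H − s) = 20700 × (26091.7 − 50) / (26091.7 − 20700) = 20700 × 26041.7 / 5391.7 ≈ 99981 mm ≈ 100 m.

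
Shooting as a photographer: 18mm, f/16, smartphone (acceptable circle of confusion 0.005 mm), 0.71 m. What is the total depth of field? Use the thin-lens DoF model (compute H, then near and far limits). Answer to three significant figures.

250 mm

Hyperfocal distance H = f²/(N·c) + f = 18²/(16 × 0.005) + 18 = 324/0.08 + 18 ≈ 4068.0 mm ≈ 4.068 m.
Near limit Dn = s·(H − f)/(H + s − 2f) = 710 × (4068.0 − 18) / (4068.0 + 710 − 2 × 18) = 710 × 4050.0 / 4742.0 ≈ 606.39 mm.
Far limit Df = s·(H − f)/(H − s) = 710 × (4068.0 − 18) / (4068.0 − 710) = 710 × 4050.0 / 3358.0 ≈ 856.31 mm.
Depth of field = Df − Dn = 856.31 − 606.39 ≈ 249.92 mm.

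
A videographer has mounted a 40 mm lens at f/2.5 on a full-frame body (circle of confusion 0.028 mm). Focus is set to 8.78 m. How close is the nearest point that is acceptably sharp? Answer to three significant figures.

Hyperfocal distance H = f²/(N·c) + f = 40²/(2.5 × 0.028) + 40 = 1600/0.07 + 40 ≈ 22897.1 mm ≈ 22.90 m.
Near limit Dn = s·(H − f)/(H + s − 2f) = 8780 × (22897.1 − 40) / (22897.1 + 8780 − 2 × 40) = 8780 × 22857.1 / 31597.1 ≈ 6351.4 mm ≈ 6.35 m.

6.35 m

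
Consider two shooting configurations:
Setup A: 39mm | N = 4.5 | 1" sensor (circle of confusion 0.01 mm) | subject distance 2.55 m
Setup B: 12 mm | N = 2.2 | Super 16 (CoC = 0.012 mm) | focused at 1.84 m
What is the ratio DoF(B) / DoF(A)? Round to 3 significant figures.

3.65

Setup A: H = 39²/(4.5×0.01) + 39 ≈ 33839.0 mm; DoF = Df − Dn = 2754.64 − 2373.66 ≈ 380.98 mm.
Setup B: H = 12²/(2.2×0.012) + 12 ≈ 5466.5 mm; DoF = Df − Dn = 2767.5 − 1378.1 ≈ 1389.4 mm.
Ratio = 1389.4 / 380.98 ≈ 3.65.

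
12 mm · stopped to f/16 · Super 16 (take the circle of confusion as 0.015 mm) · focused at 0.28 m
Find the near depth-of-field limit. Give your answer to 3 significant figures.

194 mm

Hyperfocal distance H = f²/(N·c) + f = 12²/(16 × 0.015) + 12 = 144/0.24 + 12 ≈ 612.0 mm ≈ 0.612 m.
Near limit Dn = s·(H − f)/(H + s − 2f) = 280 × (612.0 − 12) / (612.0 + 280 − 2 × 12) = 280 × 600.0 / 868.0 ≈ 193.55 mm.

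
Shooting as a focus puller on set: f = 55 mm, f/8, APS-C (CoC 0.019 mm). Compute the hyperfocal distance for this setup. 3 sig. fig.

Hyperfocal distance H = f²/(N·c) + f = 55²/(8 × 0.019) + 55 = 3025/0.152 + 55 ≈ 19956.3 mm ≈ 20.0 m.

20.0 m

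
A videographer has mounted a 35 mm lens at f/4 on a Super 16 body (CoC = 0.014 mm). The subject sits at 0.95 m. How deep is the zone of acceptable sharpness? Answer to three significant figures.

79.6 mm

Hyperfocal distance H = f²/(N·c) + f = 35²/(4 × 0.014) + 35 = 1225/0.056 + 35 ≈ 21910.0 mm ≈ 21.91 m.
Near limit Dn = s·(H − f)/(H + s − 2f) = 950 × (21910.0 − 35) / (21910.0 + 950 − 2 × 35) = 950 × 21875.0 / 22790.0 ≈ 911.858 mm.
Far limit Df = s·(H − f)/(H − s) = 950 × (21910.0 − 35) / (21910.0 − 950) = 950 × 21875.0 / 20960.0 ≈ 991.472 mm.
Depth of field = Df − Dn = 991.472 − 911.858 ≈ 79.614 mm.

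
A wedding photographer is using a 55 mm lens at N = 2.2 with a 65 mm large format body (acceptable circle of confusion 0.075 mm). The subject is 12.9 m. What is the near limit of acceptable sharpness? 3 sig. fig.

Hyperfocal distance H = f²/(N·c) + f = 55²/(2.2 × 0.075) + 55 = 3025/0.165 + 55 ≈ 18388.3 mm ≈ 18.39 m.
Near limit Dn = s·(H − f)/(H + s − 2f) = 12900 × (18388.3 − 55) / (18388.3 + 12900 − 2 × 55) = 12900 × 18333.3 / 31178.3 ≈ 7585.4 mm ≈ 7.59 m.

7.59 m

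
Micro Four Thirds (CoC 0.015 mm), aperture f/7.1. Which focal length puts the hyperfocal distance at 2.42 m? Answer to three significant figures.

16.0 mm

From H = f²/(N·c) + f, with f ≪ H: f ≈ √(H·N·c) = √(2420 × 7.1 × 0.015) = √257.73 ≈ 16.05 mm.
Exact: f² + N·c·f − N·c·H = 0 ⇒ f = (−N·c + √((N·c)² + 4·N·c·H))/2 = (−0.1065 + √1030.9)/2 ≈ 16.001 mm ≈ 16.0 mm.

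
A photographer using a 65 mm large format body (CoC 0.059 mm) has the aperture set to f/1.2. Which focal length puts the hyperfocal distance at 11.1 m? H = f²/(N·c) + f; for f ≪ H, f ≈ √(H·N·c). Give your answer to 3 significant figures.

28.0 mm

From H = f²/(N·c) + f, with f ≪ H: f ≈ √(H·N·c) = √(11100 × 1.2 × 0.059) = √785.88 ≈ 28.03 mm.
The +f correction barely moves this — solving exactly, f² + N·c·f − N·c·H = 0 ⇒ f = (−N·c + √((N·c)² + 4·N·c·H))/2 = (−0.0708 + √3143.5)/2 ≈ 27.998 mm, so f ≈ 28.0 mm.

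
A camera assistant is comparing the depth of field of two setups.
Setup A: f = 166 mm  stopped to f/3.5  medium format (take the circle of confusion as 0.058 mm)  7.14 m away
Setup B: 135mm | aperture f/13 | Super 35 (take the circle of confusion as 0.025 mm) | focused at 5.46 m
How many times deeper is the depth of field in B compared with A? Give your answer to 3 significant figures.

1.42

Setup A: H = 166²/(3.5×0.058) + 166 ≈ 135909.8 mm; DoF = Df − Dn = 7526.69 − 6791.10 ≈ 735.59 mm.
Setup B: H = 135²/(13×0.025) + 135 ≈ 56211.9 mm; DoF = Df − Dn = 6032.9 − 4986.5 ≈ 1046.4 mm.
Ratio = 1046.4 / 735.59 ≈ 1.42.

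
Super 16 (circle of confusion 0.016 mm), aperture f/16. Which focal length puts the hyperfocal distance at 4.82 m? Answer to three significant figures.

From H = f²/(N·c) + f, with f ≪ H: f ≈ √(H·N·c) = √(4820 × 16 × 0.016) = √1233.9 ≈ 35.13 mm.
Exact: f² + N·c·f − N·c·H = 0 ⇒ f = (−N·c + √((N·c)² + 4·N·c·H))/2 = (−0.256 + √4935.7)/2 ≈ 34.999 mm ≈ 35.0 mm.

35.0 mm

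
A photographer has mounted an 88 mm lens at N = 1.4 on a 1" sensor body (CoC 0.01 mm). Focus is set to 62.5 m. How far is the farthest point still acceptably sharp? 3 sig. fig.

Hyperfocal distance H = f²/(N·c) + f = 88²/(1.4 × 0.01) + 88 = 7744/0.014 + 88 ≈ 553230.9 mm ≈ 553.2 m.
Far limit Df = s·(H − f)/(H − s) = 62500 × (553230.9 − 88) / (553230.9 − 62500) = 62500 × 553142.9 / 490730.9 ≈ 70449 mm ≈ 70.4 m.

70.4 m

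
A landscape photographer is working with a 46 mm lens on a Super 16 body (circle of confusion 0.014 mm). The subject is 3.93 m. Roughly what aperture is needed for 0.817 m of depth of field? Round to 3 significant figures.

f/4

Write h = H − f = f²/(N·c). The thin-lens limits are Dn = s·h/(h + (s−f)) and Df = s·h/(h − (s−f)), so DoF = Df − Dn = 2·s·(s−f)·h / (h² − (s−f)²).
That is a quadratic in h: DoF·h² − 2·s·(s−f)·h − DoF·(s−f)² = 0 ⇒ h = (s−f)·(s + √(s² + DoF²)) / DoF = 3884 × (3930 + √(3930² + 817²)) / 817 = 3884 × (3930 + 4014.02) / 817 ≈ 37766 mm.
Then N = f²/(c·h) = 46² / (0.014 × 37766) = 2116 / 528.72 ≈ 4.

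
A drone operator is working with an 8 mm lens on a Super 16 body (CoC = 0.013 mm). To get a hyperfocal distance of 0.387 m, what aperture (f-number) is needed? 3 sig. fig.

Rearrange H = f²/(N·c) + f for N: N = f² / ((H − f)·c).
N = 8² / ((387 − 8) × 0.013) = 64 / 4.927 ≈ 13.

f/13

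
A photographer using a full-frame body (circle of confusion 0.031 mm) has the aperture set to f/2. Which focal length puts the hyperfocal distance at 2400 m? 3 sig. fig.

386 mm

From H = f²/(N·c) + f, with f ≪ H: f ≈ √(H·N·c) = √(2400000 × 2 × 0.031) = √148800 ≈ 385.7 mm.
The +f correction barely moves this — solving exactly, f² + N·c·f − N·c·H = 0 ⇒ f = (−N·c + √((N·c)² + 4·N·c·H))/2 = (−0.062 + √595200)/2 ≈ 385.72 mm, so f ≈ 386 mm.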